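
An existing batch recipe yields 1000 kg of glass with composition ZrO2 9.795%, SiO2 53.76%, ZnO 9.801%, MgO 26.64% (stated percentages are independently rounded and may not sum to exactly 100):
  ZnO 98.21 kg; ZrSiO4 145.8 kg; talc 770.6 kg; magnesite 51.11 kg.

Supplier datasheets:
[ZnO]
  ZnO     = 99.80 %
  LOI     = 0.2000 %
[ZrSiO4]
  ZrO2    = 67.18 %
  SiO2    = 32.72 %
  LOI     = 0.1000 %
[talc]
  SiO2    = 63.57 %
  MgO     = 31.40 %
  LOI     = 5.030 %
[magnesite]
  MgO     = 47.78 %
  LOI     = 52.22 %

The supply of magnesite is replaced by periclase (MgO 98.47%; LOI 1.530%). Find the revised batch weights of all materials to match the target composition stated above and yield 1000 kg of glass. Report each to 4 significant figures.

Values along the way are rounded to four significant digits when displayed; all arithmetic carries exact precision at every stage. Each reported result is rounded just once; derived quantities are computed starting from the weights at 1000 kg of glass at full float precision (the totals, yield, four oxide percentages, ignition loss, glass mass), exactly as printed in the problem or answer text.
Per-oxide target masses for 1000 kg glass:
  ZrO2: 9.795% × 1000 = 97.95 kg
  SiO2: 53.76% × 1000 = 537.6 kg
  ZnO: 9.801% × 1000 = 98.01 kg
  MgO: 26.64% × 1000 = 266.4 kg
Verifying the oxide balance using the reported weights, for the quoted basis mass (sums match the target masses net of answer rounding effects):
  ZrO2: 145.8·0.6718 = 97.95 kg (target 97.95 kg)
  SiO2: 145.8·0.3272 + 770.6·0.6357 = 537.6 kg (target 537.6 kg)
  ZnO: 98.21·0.9980 = 98.01 kg (target 98.01 kg)
  MgO: 770.6·0.3140 + 24.80·0.9847 = 266.4 kg (target 266.4 kg)
Glass-mass bookkeeping: whole batch net of LOI = 999.9 kg (per-oxide target masses sum to 1000 kg; against the stated basis, 1000 kg — any gap is answer rounding).
Adding the batch up: Σ batch = 1039 kg; Σ batch·LOI gives LOI loss = 39.48 kg; as yield: glass ÷ batch → 96.20%.

Revised batch per 1000 kg glass:
  ZnO: 98.21 kg
  ZrSiO4: 145.8 kg
  talc: 770.6 kg
  periclase: 24.80 kg
Total batch = 1039 kg; LOI loss = 39.48 kg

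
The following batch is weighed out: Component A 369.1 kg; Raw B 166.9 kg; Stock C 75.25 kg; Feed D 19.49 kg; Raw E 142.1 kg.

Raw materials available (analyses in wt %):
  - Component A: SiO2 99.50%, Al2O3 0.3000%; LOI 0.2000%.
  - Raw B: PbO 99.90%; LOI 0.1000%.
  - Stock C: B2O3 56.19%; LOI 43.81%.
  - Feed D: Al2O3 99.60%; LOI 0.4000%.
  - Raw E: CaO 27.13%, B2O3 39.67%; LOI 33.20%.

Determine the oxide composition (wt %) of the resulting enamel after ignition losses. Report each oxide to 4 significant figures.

Glass mass = 691.7 kg (batch 772.8 − LOI 81.13).
Composition: CaO 5.573%, B2O3 14.26%, SiO2 53.09%, PbO 24.10%, Al2O3 2.966%

Every computation maintains exact precision from first step to last — working values are shown, with 4-significant-figure rounding, between the steps — each reported number undergoes a single rounding — all derived quantities (net glass mass, the totals, yield, five oxide percentages, ignition loss) are re-derived from the batch weights on 691.7 kg of glass at full precision, precisely as stated by either problem or answer.
Oxide masses out of the charge:
  CaO: 142.1·0.2713 = 38.55 kg
  B2O3: 75.25·0.5619 + 142.1·0.3967 = 98.65 kg
  SiO2: 369.1·0.9950 = 367.3 kg
  PbO: 166.9·0.9990 = 166.7 kg
  Al2O3: 369.1·0.003000 + 19.49·0.9960 = 20.52 kg
LOI: 369.1·0.002000 + 166.9·0.001000 + 75.25·0.4381 + 19.49·0.004000 + 142.1·0.3320 = 81.13 kg
Glass = total batch minus LOI = 772.8 − 81.13 = 691.7 kg (consistent with Σ oxide mass)
wt % = 100 × oxide mass / glass mass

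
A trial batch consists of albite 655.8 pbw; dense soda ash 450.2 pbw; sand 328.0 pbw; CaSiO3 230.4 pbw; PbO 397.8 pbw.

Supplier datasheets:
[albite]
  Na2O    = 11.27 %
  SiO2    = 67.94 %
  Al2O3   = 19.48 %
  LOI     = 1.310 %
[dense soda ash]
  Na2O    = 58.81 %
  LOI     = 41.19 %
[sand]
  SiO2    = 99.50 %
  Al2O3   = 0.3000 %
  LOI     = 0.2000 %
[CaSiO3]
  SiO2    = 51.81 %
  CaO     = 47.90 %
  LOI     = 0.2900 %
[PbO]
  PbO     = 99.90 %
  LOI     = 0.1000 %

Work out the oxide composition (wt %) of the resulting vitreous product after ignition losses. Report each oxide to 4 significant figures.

Mid-chain values are printed, rounded to four significant figures, on the page. All internal work keeps exact precision through every step — exactly one rounding lands on every reported number. All derived quantities are re-derived using the weight values for 1866 pbw of glass at full float precision (five oxide percentages, the yield, totals, ignition loss, glass mass) exactly as shown in problem or answer.
Oxide masses out of the charge:
  Na2O: 655.8·0.1127 + 450.2·0.5881 = 338.7 pbw
  SiO2: 655.8·0.6794 + 328.0·0.9950 + 230.4·0.5181 = 891.3 pbw
  Al2O3: 655.8·0.1948 + 328.0·0.003000 = 128.7 pbw
  PbO: 397.8·0.9990 = 397.4 pbw
  CaO: 230.4·0.4790 = 110.4 pbw
LOI: 655.8·0.01310 + 450.2·0.4119 + 328.0·0.002000 + 230.4·0.002900 + 397.8·0.001000 = 195.8 pbw
Glass mass = batch − LOI = 2062 − 195.8 = 1866 pbw (equal to the oxide-mass sum)
wt % = oxide mass / glass mass × 100

Glass mass = 1866 pbw (batch 2062 − LOI 195.8).
Composition: Na2O 18.15%, SiO2 47.75%, Al2O3 6.897%, PbO 21.29%, CaO 5.913%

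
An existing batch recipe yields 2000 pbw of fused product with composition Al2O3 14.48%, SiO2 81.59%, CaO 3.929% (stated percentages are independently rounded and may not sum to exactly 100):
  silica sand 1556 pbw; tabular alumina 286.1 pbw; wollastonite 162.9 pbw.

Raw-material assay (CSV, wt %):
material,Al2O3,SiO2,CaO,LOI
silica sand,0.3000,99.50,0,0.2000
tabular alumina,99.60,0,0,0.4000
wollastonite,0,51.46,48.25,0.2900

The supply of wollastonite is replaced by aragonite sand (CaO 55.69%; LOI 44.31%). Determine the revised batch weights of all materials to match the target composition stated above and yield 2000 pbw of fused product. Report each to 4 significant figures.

Revised batch per 2000 pbw fused product:
  silica sand: 1640 pbw
  tabular alumina: 285.8 pbw
  aragonite sand: 141.1 pbw
Total batch = 2067 pbw; LOI loss = 66.94 pbw

Intermediates are displayed rounded to 4 significant digits across the worked steps. The whole derivation runs at full precision at every stage — a single rounding completes each reported number — the derived quantities (LOI, glass mass, totals, three oxide percentages, the yield) are recomputed starting from the weights for 2000 pbw of glass at exact precision precisely as stated by question or answer.
Oxide-by-oxide targets in 2000 pbw fused product:
  Al2O3: 14.48% × 2000 = 289.6 pbw
  SiO2: 81.59% × 2000 = 1632 pbw
  CaO: 3.929% × 2000 = 78.58 pbw
Balance tally, oxide-wise, on the weights just shown, relative to the basis at hand (oxide sums agree with the targets given rounding of the digits):
  Al2O3: 1640·0.003000 + 285.8·0.9960 = 289.6 pbw (target 289.6 pbw)
  SiO2: 1640·0.9950 = 1632 pbw (target 1632 pbw)
  CaO: 141.1·0.5569 = 78.58 pbw (target 78.58 pbw)
Auditing the glass mass value: Σ batch − LOI loss = 2000 pbw (the Σ of target masses is 2000 pbw; the stated basis being 2000 pbw — gaps are rounding artifacts).
Summing the batch: Σ batch = 2067 pbw; loss to ignition Σ batch·LOI = 66.94 pbw; yield = glass ÷ total batch = 96.76%.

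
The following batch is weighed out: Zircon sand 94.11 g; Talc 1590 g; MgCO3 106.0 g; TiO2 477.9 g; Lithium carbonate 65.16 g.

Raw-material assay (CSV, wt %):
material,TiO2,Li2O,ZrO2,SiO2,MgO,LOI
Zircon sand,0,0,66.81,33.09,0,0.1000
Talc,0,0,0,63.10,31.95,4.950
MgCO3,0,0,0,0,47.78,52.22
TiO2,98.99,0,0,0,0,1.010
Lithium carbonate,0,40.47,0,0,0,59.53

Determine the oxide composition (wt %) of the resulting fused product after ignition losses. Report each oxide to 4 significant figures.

In-progress results are shown, rounded to four significant figures, across the worked steps — every computation holds full precision all the way through — every reported value is rounded a single time — the derived quantities, including totals, five oxide percentages, net glass mass, the yield, LOI, are re-derived using the weight values at 2155 g of glass in exact precision, as written in the problem or the answer.
Oxide-by-oxide delivered mass:
  TiO2: 477.9·0.9899 = 473.1 g
  Li2O: 65.16·0.4047 = 26.37 g
  ZrO2: 94.11·0.6681 = 62.87 g
  SiO2: 94.11·0.3309 + 1590·0.6310 = 1034 g
  MgO: 1590·0.3195 + 106.0·0.4778 = 558.7 g
LOI: 94.11·0.001000 + 1590·0.04950 + 106.0·0.5222 + 477.9·0.01010 + 65.16·0.5953 = 177.8 g
Glass = total batch minus LOI = 2333 − 177.8 = 2155 g (consistent with Σ oxide mass)
oxide / glass × 100 gives the wt %

Glass mass = 2155 g (batch 2333 − LOI 177.8).
Composition: TiO2 21.95%, Li2O 1.223%, ZrO2 2.917%, SiO2 47.99%, MgO 25.92%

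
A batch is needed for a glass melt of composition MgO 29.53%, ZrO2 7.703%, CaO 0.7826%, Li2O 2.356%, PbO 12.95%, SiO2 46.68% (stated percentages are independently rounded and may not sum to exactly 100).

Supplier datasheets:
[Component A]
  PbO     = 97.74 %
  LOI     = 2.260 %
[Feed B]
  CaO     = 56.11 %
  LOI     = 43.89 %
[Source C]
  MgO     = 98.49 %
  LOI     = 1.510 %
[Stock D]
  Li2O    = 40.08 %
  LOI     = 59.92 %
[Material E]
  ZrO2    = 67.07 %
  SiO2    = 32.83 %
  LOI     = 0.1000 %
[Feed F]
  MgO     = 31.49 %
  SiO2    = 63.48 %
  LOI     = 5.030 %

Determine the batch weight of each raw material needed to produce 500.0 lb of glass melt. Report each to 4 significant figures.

Batch per 500.0 lb glass melt:
  Component A: 66.25 lb
  Feed B: 6.974 lb
  Source C: 41.85 lb
  Stock D: 29.39 lb
  Material E: 57.43 lb
  Feed F: 338.0 lb
Total batch = 539.9 lb; LOI loss = 39.86 lb; yield = 92.62%

The whole derivation keeps exact precision through every step. The intermediate values are printed (rounded to four significant figures) when written out — each reported value takes a single rounding. All derived quantities are recomputed in exact precision (the six compositions, the totals, net glass mass, ignition loss, yield) starting from the weights at 500.0 lb of glass precisely as stated by the problem or answer text.
The oxide mass targets at 500.0 lb glass melt:
  MgO: 29.53% × 500.0 = 147.6 lb
  ZrO2: 7.703% × 500.0 = 38.52 lb
  CaO: 0.7826% × 500.0 = 3.913 lb
  Li2O: 2.356% × 500.0 = 11.78 lb
  PbO: 12.95% × 500.0 = 64.75 lb
  SiO2: 46.68% × 500.0 = 233.4 lb
A balance pass over the oxides, given the weights on record, under the basis named above (delivered sums recover each target exact up to rounding of places):
  MgO: 41.85·0.9849 + 338.0·0.3149 = 147.7 lb (target 147.6 lb)
  ZrO2: 57.43·0.6707 = 38.52 lb (target 38.52 lb)
  CaO: 6.974·0.5611 = 3.913 lb (target 3.913 lb)
  Li2O: 29.39·0.4008 = 11.78 lb (target 11.78 lb)
  PbO: 66.25·0.9774 = 64.75 lb (target 64.75 lb)
  SiO2: 57.43·0.3283 + 338.0·0.6348 = 233.4 lb (target 233.4 lb)
Auditing the glass mass value: batch total minus LOI = 500.0 lb (summing oxide targets gives 500.0 lb; the stated basis being 500.0 lb — rounding explains the deltas).
Total batch = Σ batch = 539.9 lb; loss to ignition Σ batch·LOI = 39.86 lb; yield = glass ÷ total batch = 92.62%.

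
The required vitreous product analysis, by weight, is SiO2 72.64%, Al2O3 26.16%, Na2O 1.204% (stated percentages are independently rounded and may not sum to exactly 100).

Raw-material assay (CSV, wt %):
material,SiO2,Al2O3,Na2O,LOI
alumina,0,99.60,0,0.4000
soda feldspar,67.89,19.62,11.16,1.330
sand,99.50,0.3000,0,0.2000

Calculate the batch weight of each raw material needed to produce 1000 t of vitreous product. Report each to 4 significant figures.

All arithmetic carries full precision at each step. In-progress results appear (rounded to 4 significant figures) within the worked lines — every reported value is rounded only once; derived quantities are carried using the weight values on 1000 t of glass at full float precision (the totals, yield, ignition loss, the three compositions, glass mass) as written in the problem or answer text.
Oxide mass targets, per 1000 t vitreous product:
  SiO2: 72.64% × 1000 = 726.4 t
  Al2O3: 26.16% × 1000 = 261.6 t
  Na2O: 1.204% × 1000 = 12.04 t
Balance tally, oxide-wise, with the batch weights as given, at the basis given (each sum matches its target mass once rounding is allowed for):
  SiO2: 107.9·0.6789 + 656.4·0.9950 = 726.4 t (target 726.4 t)
  Al2O3: 239.4·0.9960 + 107.9·0.1962 + 656.4·0.003000 = 261.6 t (target 261.6 t)
  Na2O: 107.9·0.1116 = 12.04 t (target 12.04 t)
Glass-mass bookkeeping: the batch minus its LOI: 1000 t (targets for the oxides total 1000 t; versus the stated basis of 1000 t — gaps are rounding artifacts).
Batch total: Σ batch = 1004 t; Σ batch·LOI gives LOI loss = 3.705 t; glass ÷ batch gives a yield of 99.63%.

Batch per 1000 t vitreous product:
  alumina: 239.4 t
  soda feldspar: 107.9 t
  sand: 656.4 t
Total batch = 1004 t; LOI loss = 3.705 t; yield = 99.63%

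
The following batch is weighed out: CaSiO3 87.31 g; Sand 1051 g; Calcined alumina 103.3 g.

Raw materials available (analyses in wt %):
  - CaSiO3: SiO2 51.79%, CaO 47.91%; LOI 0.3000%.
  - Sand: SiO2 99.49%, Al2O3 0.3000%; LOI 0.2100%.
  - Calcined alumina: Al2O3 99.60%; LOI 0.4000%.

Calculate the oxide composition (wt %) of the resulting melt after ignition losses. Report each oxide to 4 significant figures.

Glass mass = 1239 g (batch 1242 − LOI 2.882).
Composition: SiO2 88.06%, Al2O3 8.560%, CaO 3.377%

Values along the way are rounded to 4 significant figures when displayed; every computation keeps full precision in all steps — every reported result takes exactly one rounding — derived quantities (the yield, glass mass, totals, LOI, the three compositions) are carried in full precision starting from the weights for 1239 g of glass as set out in question or answer.
Per-oxide mass from batch:
  SiO2: 87.31·0.5179 + 1051·0.9949 = 1091 g
  Al2O3: 1051·0.003000 + 103.3·0.9960 = 106.0 g
  CaO: 87.31·0.4791 = 41.83 g
LOI: 87.31·0.003000 + 1051·0.002100 + 103.3·0.004000 = 2.882 g
The glass mass, total less LOI, = 1242 − 2.882 = 1239 g (equal to the oxide-mass sum)
each wt % is 100 × oxide ÷ glass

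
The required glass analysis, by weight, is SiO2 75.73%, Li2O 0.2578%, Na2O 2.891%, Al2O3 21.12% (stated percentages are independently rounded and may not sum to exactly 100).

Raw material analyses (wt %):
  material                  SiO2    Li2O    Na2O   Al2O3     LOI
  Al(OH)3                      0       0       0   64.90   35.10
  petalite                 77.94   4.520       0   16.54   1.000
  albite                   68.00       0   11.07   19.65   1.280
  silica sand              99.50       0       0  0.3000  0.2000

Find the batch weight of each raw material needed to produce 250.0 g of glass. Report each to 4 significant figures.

Every computation holds full precision at all times; working values are shown, with 4-significant-digit rounding, when written out — exactly one rounding goes into each reported number. The derived quantities are recomputed using the weight values on 250.0 g of glass at full float precision (glass mass, four oxide percentages, LOI, the totals, the yield), precisely as stated by the question or the answer.
Oxide mass targets, per 250.0 g glass:
  SiO2: 75.73% × 250.0 = 189.3 g
  Li2O: 0.2578% × 250.0 = 0.6445 g
  Na2O: 2.891% × 250.0 = 7.228 g
  Al2O3: 21.12% × 250.0 = 52.80 g
Mass-balance tally per oxide with the batch weights as given, for the quoted basis mass (sums match the target masses once rounding is allowed for):
  SiO2: 14.26·0.7794 + 65.29·0.6800 + 134.5·0.9950 = 189.3 g (target 189.3 g)
  Li2O: 14.26·0.04520 = 0.6446 g (target 0.6445 g)
  Na2O: 65.29·0.1107 = 7.228 g (target 7.228 g)
  Al2O3: 57.33·0.6490 + 14.26·0.1654 + 65.29·0.1965 + 134.5·0.003000 = 52.80 g (target 52.80 g)
Glass-mass closure: whole batch net of LOI = 250.0 g (the Σ of target masses is 250.0 g; basis as stated: 250.0 g — gaps are rounding artifacts).
Summing the batch: Σ batch = 271.4 g; the LOI term Σ batch·LOI equals 21.37 g; as yield: glass ÷ batch → 92.13%.

Batch per 250.0 g glass:
  Al(OH)3: 57.33 g
  petalite: 14.26 g
  albite: 65.29 g
  silica sand: 134.5 g
Total batch = 271.4 g; LOI loss = 21.37 g; yield = 92.13%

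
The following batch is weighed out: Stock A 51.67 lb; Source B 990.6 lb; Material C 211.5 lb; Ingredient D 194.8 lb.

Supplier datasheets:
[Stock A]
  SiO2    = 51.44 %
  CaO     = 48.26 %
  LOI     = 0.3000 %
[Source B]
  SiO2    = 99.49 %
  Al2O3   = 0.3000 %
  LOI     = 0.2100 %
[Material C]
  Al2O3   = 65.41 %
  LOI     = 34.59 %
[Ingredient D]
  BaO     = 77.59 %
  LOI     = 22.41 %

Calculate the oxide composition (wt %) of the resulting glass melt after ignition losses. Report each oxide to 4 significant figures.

Glass mass = 1330 lb (batch 1449 − LOI 119.0).
Composition: BaO 11.37%, SiO2 76.13%, Al2O3 10.63%, CaO 1.876%

All arithmetic maintains exact precision from start to finish — mid-chain values are shown, with 4-significant-figure rounding, alongside each step. A single rounding finalizes every reported figure; all derived quantities, including the four compositions, net glass mass, yield, ignition loss, the totals, are re-derived starting from the weights per 1330 lb of glass at full precision exactly as printed in either problem or answer.
Mass of each oxide from the mix:
  BaO: 194.8·0.7759 = 151.1 lb
  SiO2: 51.67·0.5144 + 990.6·0.9949 = 1012 lb
  Al2O3: 990.6·0.003000 + 211.5·0.6541 = 141.3 lb
  CaO: 51.67·0.4826 = 24.94 lb
LOI: 51.67·0.003000 + 990.6·0.002100 + 211.5·0.3459 + 194.8·0.2241 = 119.0 lb
Net of LOI, the glass mass = 1449 − 119.0 = 1330 lb (= the summed oxide contributions)
wt % = 100 × oxide mass / glass mass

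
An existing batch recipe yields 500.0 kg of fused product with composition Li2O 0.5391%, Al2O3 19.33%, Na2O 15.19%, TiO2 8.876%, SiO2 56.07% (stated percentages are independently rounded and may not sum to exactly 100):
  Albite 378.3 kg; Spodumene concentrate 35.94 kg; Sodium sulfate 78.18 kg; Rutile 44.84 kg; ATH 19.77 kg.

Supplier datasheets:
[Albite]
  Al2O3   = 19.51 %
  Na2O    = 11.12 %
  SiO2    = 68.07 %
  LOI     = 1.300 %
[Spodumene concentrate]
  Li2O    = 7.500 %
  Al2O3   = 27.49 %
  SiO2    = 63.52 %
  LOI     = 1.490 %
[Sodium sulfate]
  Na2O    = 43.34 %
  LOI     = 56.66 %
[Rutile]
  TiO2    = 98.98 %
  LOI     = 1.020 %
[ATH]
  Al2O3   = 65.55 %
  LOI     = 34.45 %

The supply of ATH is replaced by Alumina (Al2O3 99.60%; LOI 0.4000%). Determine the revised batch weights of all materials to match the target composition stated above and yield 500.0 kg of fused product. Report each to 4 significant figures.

Working values appear, rounded to four significant digits, on the page — every computation holds full precision throughout — each reported value is rounded only once; derived quantities (ignition loss, totals, the five compositions, glass mass, yield) are re-derived from the batch weights per 500.0 kg of glass at exact precision, exactly as printed in the question or the answer.
Target oxide masses per 500.0 kg fused product:
  Li2O: 0.5391% × 500.0 = 2.696 kg
  Al2O3: 19.33% × 500.0 = 96.65 kg
  Na2O: 15.19% × 500.0 = 75.95 kg
  TiO2: 8.876% × 500.0 = 44.38 kg
  SiO2: 56.07% × 500.0 = 280.4 kg
Per-oxide balance check using the reported weights, for the quoted basis mass (each sum matches its target mass up to rounding of the answer):
  Li2O: 35.94·0.07500 = 2.695 kg (target 2.696 kg)
  Al2O3: 378.3·0.1951 + 35.94·0.2749 + 13.01·0.9960 = 96.64 kg (target 96.65 kg)
  Na2O: 378.3·0.1112 + 78.18·0.4334 = 75.95 kg (target 75.95 kg)
  TiO2: 44.84·0.9898 = 44.38 kg (target 44.38 kg)
  SiO2: 378.3·0.6807 + 35.94·0.6352 = 280.3 kg (target 280.4 kg)
Glass-mass closure: whole batch net of LOI = 500.0 kg (the Σ of target masses is 500.0 kg; basis as stated: 500.0 kg — differing by rounding only).
Batch total: Σ batch = 550.3 kg; loss to ignition Σ batch·LOI = 50.26 kg; yield, glass over the total, = 90.87%.

Revised batch per 500.0 kg fused product:
  Albite: 378.3 kg
  Spodumene concentrate: 35.94 kg
  Sodium sulfate: 78.18 kg
  Rutile: 44.84 kg
  Alumina: 13.01 kg
Total batch = 550.3 kg; LOI loss = 50.26 kg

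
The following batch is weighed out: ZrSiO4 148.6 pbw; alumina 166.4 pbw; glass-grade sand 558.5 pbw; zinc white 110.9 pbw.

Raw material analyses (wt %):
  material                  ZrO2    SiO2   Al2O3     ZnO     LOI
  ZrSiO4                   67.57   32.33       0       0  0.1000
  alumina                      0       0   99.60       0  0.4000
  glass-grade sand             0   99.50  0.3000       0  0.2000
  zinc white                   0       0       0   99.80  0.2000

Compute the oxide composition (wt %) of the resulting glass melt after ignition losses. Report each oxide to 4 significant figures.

Glass mass = 982.2 pbw (batch 984.4 − LOI 2.153).
Composition: ZrO2 10.22%, SiO2 61.47%, Al2O3 17.04%, ZnO 11.27%

Working values are shown with 4-significant-digit rounding in the working — all arithmetic keeps full precision from start to finish — a single rounding produces every reported number. Derived quantities, including LOI, four oxide percentages, yield, net glass mass, totals, are re-derived from the batch weights at 982.2 pbw of glass at exact precision precisely as stated by the problem or the answer.
Mass of each oxide from the mix:
  ZrO2: 148.6·0.6757 = 100.4 pbw
  SiO2: 148.6·0.3233 + 558.5·0.9950 = 603.7 pbw
  Al2O3: 166.4·0.9960 + 558.5·0.003000 = 167.4 pbw
  ZnO: 110.9·0.9980 = 110.7 pbw
LOI: 148.6·0.001000 + 166.4·0.004000 + 558.5·0.002000 + 110.9·0.002000 = 2.153 pbw
The glass mass, total less LOI, = 984.4 − 2.153 = 982.2 pbw (the oxide masses sum to this)
each oxide over glass, ×100, is wt %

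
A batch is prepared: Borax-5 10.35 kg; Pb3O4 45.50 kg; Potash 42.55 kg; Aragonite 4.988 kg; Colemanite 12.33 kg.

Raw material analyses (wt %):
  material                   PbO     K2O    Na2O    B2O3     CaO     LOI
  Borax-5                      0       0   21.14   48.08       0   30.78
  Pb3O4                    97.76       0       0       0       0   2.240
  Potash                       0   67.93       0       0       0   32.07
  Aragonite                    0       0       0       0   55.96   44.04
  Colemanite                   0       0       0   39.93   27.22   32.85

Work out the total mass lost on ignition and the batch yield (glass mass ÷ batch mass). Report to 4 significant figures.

The whole derivation holds exact precision from start to finish. Working values are displayed rounded to 4 significant figures at each printed step. Every reported result is rounded just once. All derived quantities, which include net glass mass, totals, ignition loss, the five compositions, the yield, are rebuilt at exact precision, exactly as shown in the problem or the answer, from the batch weights on 91.62 kg of glass.
Material-by-material LOI:
  Borax-5: 10.35 × 0.3078 = 3.186 kg
  Pb3O4: 45.50 × 0.02240 = 1.019 kg
  Potash: 42.55 × 0.3207 = 13.65 kg
  Aragonite: 4.988 × 0.4404 = 2.197 kg
  Colemanite: 12.33 × 0.3285 = 4.050 kg
Total LOI = 24.10 kg
Glass = batch − LOI = 115.7 − 24.10 = 91.62 kg

LOI loss = 24.10 kg; glass = 91.62 kg; yield = 79.18%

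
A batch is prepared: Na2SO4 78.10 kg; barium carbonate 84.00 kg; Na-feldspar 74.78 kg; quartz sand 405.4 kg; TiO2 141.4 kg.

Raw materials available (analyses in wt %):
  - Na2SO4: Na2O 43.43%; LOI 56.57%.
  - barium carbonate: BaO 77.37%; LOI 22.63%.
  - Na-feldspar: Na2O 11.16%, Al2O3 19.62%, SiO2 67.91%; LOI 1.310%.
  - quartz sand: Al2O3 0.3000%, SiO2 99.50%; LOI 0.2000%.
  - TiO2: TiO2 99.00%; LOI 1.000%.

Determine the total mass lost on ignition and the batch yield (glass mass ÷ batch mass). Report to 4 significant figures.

Every computation keeps full precision at all times. In-progress results are shown rounded off to 4 significant digits alongside each step; a single rounding produces each reported result. The derived quantities (five oxide percentages, ignition loss, glass mass, the totals, the yield) are carried from the weighed amounts on 717.3 kg of glass at full precision precisely as stated by the problem or answer text.
Ignition loss by material:
  Na2SO4: 78.10 × 0.5657 = 44.18 kg
  barium carbonate: 84.00 × 0.2263 = 19.01 kg
  Na-feldspar: 74.78 × 0.01310 = 0.9796 kg
  quartz sand: 405.4 × 0.002000 = 0.8108 kg
  TiO2: 141.4 × 0.01000 = 1.414 kg
Total LOI = 66.39 kg
Glass = batch − LOI = 783.7 − 66.39 = 717.3 kg

LOI loss = 66.39 kg; glass = 717.3 kg; yield = 91.53%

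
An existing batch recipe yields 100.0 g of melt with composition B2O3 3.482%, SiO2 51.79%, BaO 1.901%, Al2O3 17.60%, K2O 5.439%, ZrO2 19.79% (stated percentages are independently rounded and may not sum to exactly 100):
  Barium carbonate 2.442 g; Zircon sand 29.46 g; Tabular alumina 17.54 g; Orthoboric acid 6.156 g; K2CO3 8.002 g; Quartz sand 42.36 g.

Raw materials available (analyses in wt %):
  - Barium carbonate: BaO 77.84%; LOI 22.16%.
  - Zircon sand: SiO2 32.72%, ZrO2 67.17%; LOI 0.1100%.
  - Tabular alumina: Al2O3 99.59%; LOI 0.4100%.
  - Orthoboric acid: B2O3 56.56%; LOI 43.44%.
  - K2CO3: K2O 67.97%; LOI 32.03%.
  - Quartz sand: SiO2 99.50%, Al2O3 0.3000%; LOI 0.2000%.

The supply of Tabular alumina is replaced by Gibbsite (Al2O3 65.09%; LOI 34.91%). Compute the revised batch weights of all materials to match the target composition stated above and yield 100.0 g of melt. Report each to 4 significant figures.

Revised batch per 100.0 g melt:
  Barium carbonate: 2.442 g
  Zircon sand: 29.46 g
  Gibbsite: 26.84 g
  Orthoboric acid: 6.156 g
  K2CO3: 8.002 g
  Quartz sand: 42.36 g
Total batch = 115.3 g; LOI loss = 15.27 g

Working values appear (rounded to four significant figures) across the worked steps; the working math holds full float precision at every stage; every reported figure receives exactly one rounding. Derived quantities are computed starting from the weights at 100.0 g of glass in full precision (net glass mass, totals, ignition loss, six oxide percentages, the yield), as written in problem or answer.
The oxide mass targets at 100.0 g melt:
  B2O3: 3.482% × 100.0 = 3.482 g
  SiO2: 51.79% × 100.0 = 51.79 g
  BaO: 1.901% × 100.0 = 1.901 g
  Al2O3: 17.60% × 100.0 = 17.60 g
  K2O: 5.439% × 100.0 = 5.439 g
  ZrO2: 19.79% × 100.0 = 19.79 g
Checking each oxide sum working from each reported weight, versus the basis set out (sum by sum, the targets are met modulo rounding of the values):
  B2O3: 6.156·0.5656 = 3.482 g (target 3.482 g)
  SiO2: 29.46·0.3272 + 42.36·0.9950 = 51.79 g (target 51.79 g)
  BaO: 2.442·0.7784 = 1.901 g (target 1.901 g)
  Al2O3: 26.84·0.6509 + 42.36·0.003000 = 17.60 g (target 17.60 g)
  K2O: 8.002·0.6797 = 5.439 g (target 5.439 g)
  ZrO2: 29.46·0.6717 = 19.79 g (target 19.79 g)
The glass-mass cross-check: the batch minus its LOI: 99.99 g (targets for the oxides total 100.0 g; against the stated basis, 100.0 g — rounding explains the deltas).
Whole-batch sum: Σ batch = 115.3 g; the LOI term Σ batch·LOI equals 15.27 g; glass ÷ batch gives a yield of 86.76%.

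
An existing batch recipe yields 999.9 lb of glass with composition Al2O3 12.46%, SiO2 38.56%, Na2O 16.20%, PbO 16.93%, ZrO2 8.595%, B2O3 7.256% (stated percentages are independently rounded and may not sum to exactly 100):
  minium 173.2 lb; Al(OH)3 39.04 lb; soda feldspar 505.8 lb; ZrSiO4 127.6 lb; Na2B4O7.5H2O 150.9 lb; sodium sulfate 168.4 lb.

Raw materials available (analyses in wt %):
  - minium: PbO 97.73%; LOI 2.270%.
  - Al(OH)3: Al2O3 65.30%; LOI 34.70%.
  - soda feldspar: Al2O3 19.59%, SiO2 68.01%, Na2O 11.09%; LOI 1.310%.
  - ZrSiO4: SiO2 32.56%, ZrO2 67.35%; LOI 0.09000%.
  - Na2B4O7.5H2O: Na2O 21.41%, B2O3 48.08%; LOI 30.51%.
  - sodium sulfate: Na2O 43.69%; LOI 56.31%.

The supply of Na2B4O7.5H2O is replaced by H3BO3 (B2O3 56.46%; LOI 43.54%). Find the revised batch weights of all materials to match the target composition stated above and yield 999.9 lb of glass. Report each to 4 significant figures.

Revised batch per 999.9 lb glass:
  minium: 173.2 lb
  Al(OH)3: 39.04 lb
  soda feldspar: 505.8 lb
  ZrSiO4: 127.6 lb
  H3BO3: 128.5 lb
  sodium sulfate: 242.4 lb
Total batch = 1217 lb; LOI loss = 216.7 lb

Every computation runs at full float precision in every operation; intermediates are shown rounded to four significant figures at each printed step — each reported value carries a single rounding. The derived quantities, which include net glass mass, six oxide percentages, the yield, totals, ignition loss, are re-derived in full precision, as given in either problem or answer, using the weight values on 999.9 lb of glass.
The oxide mass targets at 999.9 lb glass:
  Al2O3: 12.46% × 999.9 = 124.6 lb
  SiO2: 38.56% × 999.9 = 385.6 lb
  Na2O: 16.20% × 999.9 = 162.0 lb
  PbO: 16.93% × 999.9 = 169.3 lb
  ZrO2: 8.595% × 999.9 = 85.94 lb
  B2O3: 7.256% × 999.9 = 72.55 lb
Oxide-by-oxide audit working from each reported weight, against the basis in use (each sum matches its target mass inside rounding margins):
  Al2O3: 39.04·0.6530 + 505.8·0.1959 = 124.6 lb (target 124.6 lb)
  SiO2: 505.8·0.6801 + 127.6·0.3256 = 385.5 lb (target 385.6 lb)
  Na2O: 505.8·0.1109 + 242.4·0.4369 = 162.0 lb (target 162.0 lb)
  PbO: 173.2·0.9773 = 169.3 lb (target 169.3 lb)
  ZrO2: 127.6·0.6735 = 85.94 lb (target 85.94 lb)
  B2O3: 128.5·0.5646 = 72.55 lb (target 72.55 lb)
Auditing the glass mass value: total charge less LOI = 999.9 lb (the targets, summed, come to 999.9 lb; basis as stated: 999.9 lb — a pure rounding effect).
Batch grand total — Σ batch = 1217 lb; loss to ignition Σ batch·LOI = 216.7 lb; the yield ratio, glass ÷ batch: 82.19%.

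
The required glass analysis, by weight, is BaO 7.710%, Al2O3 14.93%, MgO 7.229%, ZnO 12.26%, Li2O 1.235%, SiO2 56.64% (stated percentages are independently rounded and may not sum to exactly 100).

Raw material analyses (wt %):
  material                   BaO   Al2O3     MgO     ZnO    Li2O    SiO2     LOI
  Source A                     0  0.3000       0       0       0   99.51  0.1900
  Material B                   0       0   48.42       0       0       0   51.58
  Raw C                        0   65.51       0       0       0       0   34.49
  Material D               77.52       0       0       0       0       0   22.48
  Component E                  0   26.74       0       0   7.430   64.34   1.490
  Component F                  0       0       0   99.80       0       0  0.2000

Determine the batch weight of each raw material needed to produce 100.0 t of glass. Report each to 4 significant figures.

Working values appear, with 4-significant-digit rounding, when written out; each numeric step holds exact precision at each step; each reported figure undergoes a single rounding. Derived quantities are computed at full float precision (LOI, net glass mass, yield, totals, six oxide percentages) from the batch weights per 100.0 t of glass, as set out in question or answer.
Target masses of each oxide per 100.0 t glass:
  BaO: 7.710% × 100.0 = 7.710 t
  Al2O3: 14.93% × 100.0 = 14.93 t
  MgO: 7.229% × 100.0 = 7.229 t
  ZnO: 12.26% × 100.0 = 12.26 t
  Li2O: 1.235% × 100.0 = 1.235 t
  SiO2: 56.64% × 100.0 = 56.64 t
Verifying the oxide balance applying the batch weights above, at the basis given (target by target, the sums agree inside rounding margins):
  BaO: 9.946·0.7752 = 7.710 t (target 7.710 t)
  Al2O3: 46.17·0.003000 + 15.79·0.6551 + 16.62·0.2674 = 14.93 t (target 14.93 t)
  MgO: 14.93·0.4842 = 7.229 t (target 7.229 t)
  ZnO: 12.28·0.9980 = 12.26 t (target 12.26 t)
  Li2O: 16.62·0.07430 = 1.235 t (target 1.235 t)
  SiO2: 46.17·0.9951 + 16.62·0.6434 = 56.64 t (target 56.64 t)
The glass-mass cross-check: batch total minus LOI = 99.99 t (oxide target masses add up to 100.0 t; with the basis standing at 100.0 t — gaps are rounding artifacts).
Whole-batch sum: Σ batch = 115.7 t; Σ batch·LOI gives LOI loss = 15.74 t; the yield ratio, glass ÷ batch: 86.40%.

Batch per 100.0 t glass:
  Source A: 46.17 t
  Material B: 14.93 t
  Raw C: 15.79 t
  Material D: 9.946 t
  Component E: 16.62 t
  Component F: 12.28 t
Total batch = 115.7 t; LOI loss = 15.74 t; yield = 86.40%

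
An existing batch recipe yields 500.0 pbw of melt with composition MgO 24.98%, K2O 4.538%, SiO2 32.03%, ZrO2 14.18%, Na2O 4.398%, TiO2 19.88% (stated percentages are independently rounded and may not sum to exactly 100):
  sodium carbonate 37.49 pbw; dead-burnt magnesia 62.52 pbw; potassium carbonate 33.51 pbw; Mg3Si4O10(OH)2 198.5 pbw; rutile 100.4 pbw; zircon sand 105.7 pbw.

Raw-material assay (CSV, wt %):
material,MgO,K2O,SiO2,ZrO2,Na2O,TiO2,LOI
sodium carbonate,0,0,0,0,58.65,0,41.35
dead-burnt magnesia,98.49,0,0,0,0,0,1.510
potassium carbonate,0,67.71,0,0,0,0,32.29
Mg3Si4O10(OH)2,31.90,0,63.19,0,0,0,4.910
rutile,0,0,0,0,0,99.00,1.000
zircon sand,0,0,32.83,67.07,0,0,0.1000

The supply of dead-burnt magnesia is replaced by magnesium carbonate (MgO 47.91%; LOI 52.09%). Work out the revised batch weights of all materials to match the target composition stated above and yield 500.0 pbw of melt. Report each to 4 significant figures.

All arithmetic carries full float precision throughout. In-progress results are rounded to four significant figures when quoted; exactly one rounding is applied to each reported number. Derived quantities are carried in full precision (net glass mass, LOI, yield, totals, the six compositions) using the weight values at 500.0 pbw of glass exactly as shown in either problem or answer.
Target masses of each oxide per 500.0 pbw melt:
  MgO: 24.98% × 500.0 = 124.9 pbw
  K2O: 4.538% × 500.0 = 22.69 pbw
  SiO2: 32.03% × 500.0 = 160.2 pbw
  ZrO2: 14.18% × 500.0 = 70.90 pbw
  Na2O: 4.398% × 500.0 = 21.99 pbw
  TiO2: 19.88% × 500.0 = 99.40 pbw
A balance pass over the oxides, applying the batch weights above, versus the basis set out (delivered sums recover each target once rounding is allowed for):
  MgO: 128.5·0.4791 + 198.5·0.3190 = 124.9 pbw (target 124.9 pbw)
  K2O: 33.51·0.6771 = 22.69 pbw (target 22.69 pbw)
  SiO2: 198.5·0.6319 + 105.7·0.3283 = 160.1 pbw (target 160.2 pbw)
  ZrO2: 105.7·0.6707 = 70.89 pbw (target 70.90 pbw)
  Na2O: 37.49·0.5865 = 21.99 pbw (target 21.99 pbw)
  TiO2: 100.4·0.9900 = 99.40 pbw (target 99.40 pbw)
Auditing the glass mass value: batch Σ − ignition loss = 500.0 pbw (targets for the oxides total 500.0 pbw; basis as stated: 500.0 pbw — deltas are rounding alone).
Summing the batch: Σ batch = 604.1 pbw; the LOI term Σ batch·LOI equals 104.1 pbw; yield, glass over the total, = 82.77%.

Revised batch per 500.0 pbw melt:
  sodium carbonate: 37.49 pbw
  magnesium carbonate: 128.5 pbw
  potassium carbonate: 33.51 pbw
  Mg3Si4O10(OH)2: 198.5 pbw
  rutile: 100.4 pbw
  zircon sand: 105.7 pbw
Total batch = 604.1 pbw; LOI loss = 104.1 pbw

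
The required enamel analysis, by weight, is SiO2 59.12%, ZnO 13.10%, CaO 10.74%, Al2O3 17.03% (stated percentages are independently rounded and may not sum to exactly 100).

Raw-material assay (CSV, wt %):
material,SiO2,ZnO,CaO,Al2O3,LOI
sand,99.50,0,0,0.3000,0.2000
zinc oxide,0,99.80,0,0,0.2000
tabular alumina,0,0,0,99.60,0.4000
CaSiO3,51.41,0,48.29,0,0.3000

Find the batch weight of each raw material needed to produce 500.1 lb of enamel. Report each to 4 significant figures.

Batch per 500.1 lb enamel:
  sand: 239.7 lb
  zinc oxide: 65.64 lb
  tabular alumina: 84.79 lb
  CaSiO3: 111.2 lb
Total batch = 501.3 lb; LOI loss = 1.283 lb; yield = 99.74%

Every computation runs at full precision from first step to last — working values are displayed, rounded to four significant figures, on the page. Exactly one rounding is applied to every reported figure. Derived quantities (LOI, yield, the four compositions, net glass mass, the totals) are computed from the weighed amounts for 500.1 lb of glass at full float precision, as quoted within the problem or the answer.
Target masses of each oxide per 500.1 lb enamel:
  SiO2: 59.12% × 500.1 = 295.7 lb
  ZnO: 13.10% × 500.1 = 65.51 lb
  CaO: 10.74% × 500.1 = 53.71 lb
  Al2O3: 17.03% × 500.1 = 85.17 lb
Balance tally, oxide-wise, per the reported batch figures, under the basis named above (oxide sums agree with the targets up to rounding of the answer):
  SiO2: 239.7·0.9950 + 111.2·0.5141 = 295.7 lb (target 295.7 lb)
  ZnO: 65.64·0.9980 = 65.51 lb (target 65.51 lb)
  CaO: 111.2·0.4829 = 53.70 lb (target 53.71 lb)
  Al2O3: 239.7·0.003000 + 84.79·0.9960 = 85.17 lb (target 85.17 lb)
Consistency of the glass mass: total batch − LOI = 500.0 lb (per-oxide target masses sum to 500.0 lb; against the stated basis, 500.1 lb — rounding explains the deltas).
Total batch = Σ batch = 501.3 lb; Σ batch·LOI gives LOI loss = 1.283 lb; glass ÷ batch gives a yield of 99.74%.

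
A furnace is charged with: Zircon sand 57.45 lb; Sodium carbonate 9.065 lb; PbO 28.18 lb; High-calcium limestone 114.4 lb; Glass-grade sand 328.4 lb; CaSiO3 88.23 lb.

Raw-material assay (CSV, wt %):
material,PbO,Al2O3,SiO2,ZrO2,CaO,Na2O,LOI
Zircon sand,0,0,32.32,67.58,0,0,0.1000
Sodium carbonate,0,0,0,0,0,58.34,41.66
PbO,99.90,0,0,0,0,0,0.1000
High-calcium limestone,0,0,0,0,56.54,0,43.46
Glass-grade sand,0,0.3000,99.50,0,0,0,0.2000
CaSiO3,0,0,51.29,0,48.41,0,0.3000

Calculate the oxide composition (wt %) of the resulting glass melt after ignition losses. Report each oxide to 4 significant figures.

Glass mass = 571.2 lb (batch 625.7 − LOI 54.50).
Composition: PbO 4.928%, Al2O3 0.1725%, SiO2 68.38%, ZrO2 6.797%, CaO 18.80%, Na2O 0.9258%

Working values are printed, with 4-significant-digit rounding, on the page. Every computation holds full float precision from start to finish. Each reported number takes exactly one rounding; the derived quantities, including six oxide percentages, glass mass, the totals, LOI, yield, are re-derived starting from the weights at 571.2 lb of glass in full float precision precisely as stated by problem or answer.
Oxide-by-oxide delivered mass:
  PbO: 28.18·0.9990 = 28.15 lb
  Al2O3: 328.4·0.003000 = 0.9852 lb
  SiO2: 57.45·0.3232 + 328.4·0.9950 + 88.23·0.5129 = 390.6 lb
  ZrO2: 57.45·0.6758 = 38.82 lb
  CaO: 114.4·0.5654 + 88.23·0.4841 = 107.4 lb
  Na2O: 9.065·0.5834 = 5.289 lb
LOI: 57.45·0.001000 + 9.065·0.4166 + 28.18·0.001000 + 114.4·0.4346 + 328.4·0.002000 + 88.23·0.003000 = 54.50 lb
Glass = total batch minus LOI = 625.7 − 54.50 = 571.2 lb (the oxide masses sum to this)
wt % = oxide mass / glass mass × 100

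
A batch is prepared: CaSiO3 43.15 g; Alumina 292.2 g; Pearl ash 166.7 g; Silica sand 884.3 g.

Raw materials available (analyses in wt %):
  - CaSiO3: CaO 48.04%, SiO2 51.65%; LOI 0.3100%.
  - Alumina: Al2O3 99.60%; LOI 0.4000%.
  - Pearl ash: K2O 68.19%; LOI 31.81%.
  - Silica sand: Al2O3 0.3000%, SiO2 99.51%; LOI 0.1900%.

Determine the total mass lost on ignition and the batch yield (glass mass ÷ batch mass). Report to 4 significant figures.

LOI loss = 56.01 g; glass = 1330 g; yield = 95.96%

Exact precision is held at all times; mid-chain values are shown rounded off to 4 significant digits at each printed step; every reported value carries a single rounding — the derived quantities (totals, glass mass, ignition loss, yield, four oxide percentages) are re-derived starting from the weights on 1330 g of glass at full precision, as given in the question or the answer.
Material-by-material LOI:
  CaSiO3: 43.15 × 0.003100 = 0.1338 g
  Alumina: 292.2 × 0.004000 = 1.169 g
  Pearl ash: 166.7 × 0.3181 = 53.03 g
  Silica sand: 884.3 × 0.001900 = 1.680 g
Total LOI = 56.01 g
Glass = batch − LOI = 1386 − 56.01 = 1330 g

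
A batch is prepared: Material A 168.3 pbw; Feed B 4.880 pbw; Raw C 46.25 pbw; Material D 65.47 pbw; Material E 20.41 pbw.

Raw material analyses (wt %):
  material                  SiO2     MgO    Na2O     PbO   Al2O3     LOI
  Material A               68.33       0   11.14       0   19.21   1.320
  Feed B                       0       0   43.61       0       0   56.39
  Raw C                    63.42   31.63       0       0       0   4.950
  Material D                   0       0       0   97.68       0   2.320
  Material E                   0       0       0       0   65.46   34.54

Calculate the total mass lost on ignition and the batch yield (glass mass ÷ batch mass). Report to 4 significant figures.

The whole derivation keeps full float precision through the solve; values along the way are shown, with 4-significant-figure rounding, in the working — a single rounding produces every reported figure; all derived quantities are re-derived from the weighed amounts at 289.5 pbw of glass in full float precision (LOI, the totals, five oxide percentages, glass mass, yield), as given in question or answer.
Per-material ignition loss:
  Material A: 168.3 × 0.01320 = 2.222 pbw
  Feed B: 4.880 × 0.5639 = 2.752 pbw
  Raw C: 46.25 × 0.04950 = 2.289 pbw
  Material D: 65.47 × 0.02320 = 1.519 pbw
  Material E: 20.41 × 0.3454 = 7.050 pbw
Total LOI = 15.83 pbw
Glass = batch − LOI = 305.3 − 15.83 = 289.5 pbw

LOI loss = 15.83 pbw; glass = 289.5 pbw; yield = 94.81%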